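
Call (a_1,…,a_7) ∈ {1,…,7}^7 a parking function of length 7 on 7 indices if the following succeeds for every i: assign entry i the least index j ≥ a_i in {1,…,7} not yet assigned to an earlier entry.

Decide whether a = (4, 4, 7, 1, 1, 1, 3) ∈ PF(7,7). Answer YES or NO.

Sorted: b = (1, 1, 1, 3, 4, 4, 7).
  b_1=1 ≤ 1
  b_2=1 ≤ 2
  b_3=1 ≤ 3
  b_4=3 ≤ 4
  b_5=4 ≤ 5
  b_6=4 ≤ 6
  b_7=7 ≤ 7
All bounds hold ⇒ YES

YES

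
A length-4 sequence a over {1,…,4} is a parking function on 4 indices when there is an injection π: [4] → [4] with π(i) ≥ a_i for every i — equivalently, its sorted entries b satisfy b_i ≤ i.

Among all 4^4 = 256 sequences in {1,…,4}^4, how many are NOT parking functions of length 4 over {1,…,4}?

131

|PF(4,4)| = (4−4+1)·(4+1)^(4−1) = 1 · 125 = 125 (Pollak)
Check (1,4,3,4) → sorted (1,3,4,4): b_2=3>2, not a PF.
So 256 − 125 = 131 fail.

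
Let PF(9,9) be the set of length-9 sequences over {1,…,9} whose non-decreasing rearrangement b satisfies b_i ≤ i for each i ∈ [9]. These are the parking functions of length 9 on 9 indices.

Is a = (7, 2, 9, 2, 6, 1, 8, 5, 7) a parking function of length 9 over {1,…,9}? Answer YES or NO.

Order a: b = (1, 2, 2, 5, 6, 7, 7, 8, 9).
  b_1=1 ≤ 1
  b_2=2 ≤ 2
  b_3=2 ≤ 3
  b_4=5 > 4
  fails at i=4 ⇒ NO

NO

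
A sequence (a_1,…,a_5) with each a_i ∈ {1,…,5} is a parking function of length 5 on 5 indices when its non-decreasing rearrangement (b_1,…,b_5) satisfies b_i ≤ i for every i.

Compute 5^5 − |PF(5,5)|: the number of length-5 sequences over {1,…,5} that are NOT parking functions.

1829

#PF = 1·6^4 = 1 · 1296 = 1296 [KW]
One tuple (4,3,4,4,2) → sorted (2,3,4,4,4): b_1=2>1, not a PF.
So 3125 − 1296 = 1829 fail.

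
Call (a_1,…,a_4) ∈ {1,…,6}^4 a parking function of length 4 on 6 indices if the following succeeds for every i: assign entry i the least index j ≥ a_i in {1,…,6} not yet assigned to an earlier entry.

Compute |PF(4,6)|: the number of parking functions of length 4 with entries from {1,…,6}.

1029

|PF(4,6)| = (7−4)·7^(4−1) = 3 · 343 = 1029
E.g. (5,1,1,4) → sorted (1,1,4,5): b_i ≤ 2+i ∀i, a PF.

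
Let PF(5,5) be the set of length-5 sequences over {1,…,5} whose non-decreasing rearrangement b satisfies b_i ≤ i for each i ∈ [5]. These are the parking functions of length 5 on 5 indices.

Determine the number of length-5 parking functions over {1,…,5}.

1296

#PF = (6−5)·6^(5−1) = 1 · 1296 = 1296 (Pollak)
E.g. (3,1,1,5,1) → sorted (1,1,1,3,5): b_i ≤ i ∀i, a PF.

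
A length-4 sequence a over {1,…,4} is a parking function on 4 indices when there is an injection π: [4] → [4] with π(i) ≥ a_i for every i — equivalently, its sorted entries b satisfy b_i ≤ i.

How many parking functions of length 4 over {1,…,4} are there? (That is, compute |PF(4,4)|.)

Count = (4−4+1)·(4+1)^(4−1) = 1 · 125 = 125 (Pollak)
Example (2,1,1,2) → sorted (1,1,2,2): b_i ≤ i ∀i, a PF.

125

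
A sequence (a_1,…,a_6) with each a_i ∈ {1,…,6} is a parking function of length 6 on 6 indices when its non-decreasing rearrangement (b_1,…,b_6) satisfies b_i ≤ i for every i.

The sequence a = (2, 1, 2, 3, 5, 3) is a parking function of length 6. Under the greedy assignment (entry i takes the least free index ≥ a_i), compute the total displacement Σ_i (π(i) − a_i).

Σπ(i) = 1+…+6 = 21; Σa = 2+1+2+3+5+3 = 16; disp = 21−16 = 5.

5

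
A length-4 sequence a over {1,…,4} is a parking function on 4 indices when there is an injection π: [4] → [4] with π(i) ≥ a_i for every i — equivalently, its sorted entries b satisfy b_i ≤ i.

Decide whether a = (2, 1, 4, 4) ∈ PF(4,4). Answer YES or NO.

NO

Sorted: b = (1, 2, 4, 4).
  b_1=1 ≤ 1
  b_2=2 ≤ 2
  b_3=4 > 3
  fails at i=3 ⇒ NO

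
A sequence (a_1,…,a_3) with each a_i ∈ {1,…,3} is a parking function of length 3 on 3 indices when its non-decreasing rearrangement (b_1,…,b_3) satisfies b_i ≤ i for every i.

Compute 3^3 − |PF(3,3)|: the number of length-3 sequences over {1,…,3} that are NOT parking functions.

|PF(3,3)| = (3+1−3)·(3+1)^{3−1} = 1×16 = 16 (Pollak)
One tuple (3,3,3) → sorted (3,3,3): b_1=3>1, not a PF.
Total 27; non-PF = 27−16 = 11

11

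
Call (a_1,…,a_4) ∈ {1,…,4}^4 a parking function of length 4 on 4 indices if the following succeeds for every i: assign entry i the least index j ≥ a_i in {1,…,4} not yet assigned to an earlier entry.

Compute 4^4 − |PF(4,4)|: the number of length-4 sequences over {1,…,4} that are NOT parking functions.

131

|PF(4,4)| = (4+1−4)·(4+1)^{4−1} = 1·125 = 125 (Pollak)
One tuple (4,2,3,2) → sorted (2,2,3,4): b_1=2>1, not a PF.
Total 256; non-PF = 256−125 = 131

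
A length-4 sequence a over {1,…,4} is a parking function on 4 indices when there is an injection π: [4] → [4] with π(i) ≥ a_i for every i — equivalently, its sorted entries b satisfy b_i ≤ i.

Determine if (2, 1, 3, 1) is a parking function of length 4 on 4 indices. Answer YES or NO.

YES

Rearranged: b = (1, 1, 2, 3).
  b_1=1 ≤ 1
  b_2=1 ≤ 2
  b_3=2 ≤ 3
  b_4=3 ≤ 4
All bounds hold ⇒ YES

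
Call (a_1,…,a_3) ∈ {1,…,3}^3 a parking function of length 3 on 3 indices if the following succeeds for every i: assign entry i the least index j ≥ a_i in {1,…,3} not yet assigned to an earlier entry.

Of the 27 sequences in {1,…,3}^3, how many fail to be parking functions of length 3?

Count = (3+1−3)·(3+1)^{3−1} = 1 · 16 = 16 (Pollak)
Example (3,2,2) → sorted (2,2,3): b_1=2>1, not a PF.
So 27 − 16 = 11 fail.

11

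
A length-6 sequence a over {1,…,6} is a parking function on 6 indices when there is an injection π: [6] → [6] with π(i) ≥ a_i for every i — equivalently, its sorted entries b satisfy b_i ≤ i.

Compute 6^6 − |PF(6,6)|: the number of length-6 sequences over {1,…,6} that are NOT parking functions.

|PF(6,6)| = (6−6+1)·(6+1)^(6−1) = 1 · 16807 = 16807 [KW]
Check (6,6,6,2,6,5) → sorted (2,5,6,6,6,6): b_1=2>1, not a PF.
Total 46656; non-PF = 46656−16807 = 29849

29849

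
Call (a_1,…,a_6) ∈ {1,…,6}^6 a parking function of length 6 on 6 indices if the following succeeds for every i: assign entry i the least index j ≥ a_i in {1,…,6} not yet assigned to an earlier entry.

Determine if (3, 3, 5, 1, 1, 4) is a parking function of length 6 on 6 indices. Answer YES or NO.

YES

Sorted: b = (1, 1, 3, 3, 4, 5).
  b_1=1 ≤ 1
  b_2=1 ≤ 2
  b_3=3 ≤ 3
  b_4=3 ≤ 4
  b_5=4 ≤ 5
  b_6=5 ≤ 6
All bounds hold ⇒ YES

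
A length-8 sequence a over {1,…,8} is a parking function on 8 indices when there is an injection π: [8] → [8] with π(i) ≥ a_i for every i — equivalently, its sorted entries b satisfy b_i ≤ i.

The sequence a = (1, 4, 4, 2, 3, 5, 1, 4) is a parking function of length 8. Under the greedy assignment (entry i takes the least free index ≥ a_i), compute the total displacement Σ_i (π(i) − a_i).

12

Σπ(i) = 1+…+8 = 36; Σa = 1+4+4+2+3+5+1+4 = 24; disp = 36−24 = 12.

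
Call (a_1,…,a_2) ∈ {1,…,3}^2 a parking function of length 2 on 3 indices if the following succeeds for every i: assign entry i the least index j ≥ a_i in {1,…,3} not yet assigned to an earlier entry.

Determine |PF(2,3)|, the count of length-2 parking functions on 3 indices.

#PF = (4−2)·4^(2−1) = 2·4 = 8 [KW]
Example (3,1) → sorted (1,3): b_i ≤ 1+i ∀i, a PF.

8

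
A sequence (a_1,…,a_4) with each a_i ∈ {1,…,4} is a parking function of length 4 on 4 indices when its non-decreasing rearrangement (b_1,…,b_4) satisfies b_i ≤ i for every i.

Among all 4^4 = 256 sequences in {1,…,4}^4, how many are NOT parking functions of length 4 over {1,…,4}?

131

Count = 1·5^3 = 1×125 = 125 [KW]
Example (3,4,4,4) → sorted (3,4,4,4): b_1=3>1, not a PF.
Total 256; non-PF = 256−125 = 131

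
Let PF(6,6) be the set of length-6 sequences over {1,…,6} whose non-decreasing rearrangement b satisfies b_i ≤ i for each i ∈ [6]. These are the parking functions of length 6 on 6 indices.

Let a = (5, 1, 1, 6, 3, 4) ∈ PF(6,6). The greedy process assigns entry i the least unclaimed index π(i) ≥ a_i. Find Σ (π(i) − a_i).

1

Σπ = 21 ({1..6} each once); Σa = 5+1+1+6+3+4 = 20; disp = 21−20 = 1.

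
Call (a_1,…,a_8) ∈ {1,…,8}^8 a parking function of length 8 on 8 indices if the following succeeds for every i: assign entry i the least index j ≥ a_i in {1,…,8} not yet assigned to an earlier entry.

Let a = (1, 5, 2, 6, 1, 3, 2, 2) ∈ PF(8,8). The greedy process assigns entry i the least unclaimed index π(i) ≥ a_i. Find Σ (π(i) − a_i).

Σπ = 8·9/2 = 36 (π permutes [8]); Σa = 1+5+2+6+1+3+2+2 = 22; disp = 36−22 = 14.

14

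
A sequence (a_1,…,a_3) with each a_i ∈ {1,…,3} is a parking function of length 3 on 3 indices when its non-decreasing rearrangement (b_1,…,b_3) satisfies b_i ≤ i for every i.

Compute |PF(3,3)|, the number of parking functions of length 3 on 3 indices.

16

#PF = (3−3+1)·(3+1)^(3−1) = 1 · 16 = 16 [KW]
One tuple (1,2,1) → sorted (1,1,2): b_i ≤ i ∀i, a PF.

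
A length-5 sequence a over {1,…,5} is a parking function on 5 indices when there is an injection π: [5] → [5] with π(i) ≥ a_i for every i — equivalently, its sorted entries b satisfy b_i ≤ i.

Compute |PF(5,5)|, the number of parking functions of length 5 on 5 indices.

1296

#PF = (6−5)·6^(5−1) = 1 · 1296 = 1296
E.g. (1,3,2,5,4) → sorted (1,2,3,4,5): b_i ≤ i ∀i, a PF.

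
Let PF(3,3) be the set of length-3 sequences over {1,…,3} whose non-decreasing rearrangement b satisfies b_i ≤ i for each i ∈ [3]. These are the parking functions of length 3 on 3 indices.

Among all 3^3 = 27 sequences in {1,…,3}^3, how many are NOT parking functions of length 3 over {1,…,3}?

#PF = (3−3+1)·(3+1)^(3−1) = 1×16 = 16 (Konheim–Weiss)
Example (3,3,3) → sorted (3,3,3): b_1=3>1, not a PF.
3^3 − 16 = 27 − 16 = 11

11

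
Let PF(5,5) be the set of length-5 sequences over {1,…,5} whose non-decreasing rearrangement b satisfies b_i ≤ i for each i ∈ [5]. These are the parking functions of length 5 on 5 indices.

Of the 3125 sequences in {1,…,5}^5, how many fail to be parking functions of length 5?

Count = (5+1−5)·(5+1)^{5−1} = 1 · 1296 = 1296 (Pollak)
Example (5,4,4,3,4) → sorted (3,4,4,4,5): b_1=3>1, not a PF.
Total 3125; non-PF = 3125−1296 = 1829

1829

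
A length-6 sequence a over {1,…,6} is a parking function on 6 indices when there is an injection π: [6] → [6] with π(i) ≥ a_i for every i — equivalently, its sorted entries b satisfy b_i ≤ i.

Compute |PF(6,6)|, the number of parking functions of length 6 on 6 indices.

|PF(6,6)| = (6+1−6)·(6+1)^{6−1} = 1·16807 = 16807
One tuple (1,4,3,6,1,3) → sorted (1,1,3,3,4,6): b_i ≤ i ∀i, a PF.

16807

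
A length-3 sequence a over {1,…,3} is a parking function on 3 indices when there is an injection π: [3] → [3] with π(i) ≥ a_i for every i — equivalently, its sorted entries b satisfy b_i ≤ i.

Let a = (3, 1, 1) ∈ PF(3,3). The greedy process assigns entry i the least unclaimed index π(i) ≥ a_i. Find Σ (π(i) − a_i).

1

Σπ(i) = 1+…+3 = 6; Σa = 3+1+1 = 5; disp = 6−5 = 1.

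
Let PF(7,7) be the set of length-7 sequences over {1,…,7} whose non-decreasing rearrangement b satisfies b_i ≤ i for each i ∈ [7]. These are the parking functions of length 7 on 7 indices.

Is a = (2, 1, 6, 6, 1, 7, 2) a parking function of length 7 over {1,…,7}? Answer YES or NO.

Order a: b = (1, 1, 2, 2, 6, 6, 7).
  b_1=1 ≤ 1
  b_2=1 ≤ 2
  b_3=2 ≤ 3
  b_4=2 ≤ 4
  b_5=6 > 5
  fails at i=5 ⇒ NO

NO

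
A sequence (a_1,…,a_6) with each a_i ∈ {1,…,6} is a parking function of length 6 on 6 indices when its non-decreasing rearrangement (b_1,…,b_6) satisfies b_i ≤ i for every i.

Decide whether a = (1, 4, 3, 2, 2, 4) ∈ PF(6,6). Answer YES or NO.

Rearranged: b = (1, 2, 2, 3, 4, 4).
  b_1=1 ≤ 1
  b_2=2 ≤ 2
  b_3=2 ≤ 3
  b_4=3 ≤ 4
  b_5=4 ≤ 5
  b_6=4 ≤ 6
All bounds hold ⇒ YES

YES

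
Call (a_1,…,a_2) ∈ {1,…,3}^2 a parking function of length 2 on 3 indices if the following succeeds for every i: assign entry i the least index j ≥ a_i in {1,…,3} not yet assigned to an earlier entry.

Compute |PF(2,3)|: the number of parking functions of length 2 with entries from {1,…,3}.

|PF(2,3)| = (3−2+1)·(3+1)^(2−1) = 2 · 4 = 8 [KW]
E.g. (2,2) → sorted (2,2): b_i ≤ 1+i ∀i, a PF.

8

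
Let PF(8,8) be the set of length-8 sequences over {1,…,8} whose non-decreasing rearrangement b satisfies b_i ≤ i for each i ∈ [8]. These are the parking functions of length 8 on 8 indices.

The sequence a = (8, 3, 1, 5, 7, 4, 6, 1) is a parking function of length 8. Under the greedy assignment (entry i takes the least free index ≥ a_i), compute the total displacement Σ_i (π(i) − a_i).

1

Σπ(i) = 1+…+8 = 36; Σa = 8+3+1+5+7+4+6+1 = 35; disp = 36−35 = 1.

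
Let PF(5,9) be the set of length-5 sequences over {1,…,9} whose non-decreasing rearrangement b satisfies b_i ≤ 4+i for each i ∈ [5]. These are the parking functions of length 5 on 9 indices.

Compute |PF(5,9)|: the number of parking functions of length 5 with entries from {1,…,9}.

Count = (10−5)·10^(5−1) = 5 · 10000 = 50000 [KW]
Example (9,4,2,3,8) → sorted (2,3,4,8,9): b_i ≤ 4+i ∀i, a PF.

50000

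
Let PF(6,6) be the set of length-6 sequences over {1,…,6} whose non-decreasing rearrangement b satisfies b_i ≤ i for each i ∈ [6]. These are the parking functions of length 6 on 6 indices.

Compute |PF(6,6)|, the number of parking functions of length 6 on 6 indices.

16807

|PF| = (6−6+1)·(6+1)^(6−1) = 1 · 16807 = 16807
One tuple (1,3,4,5,1,2) → sorted (1,1,2,3,4,5): b_i ≤ i ∀i, a PF.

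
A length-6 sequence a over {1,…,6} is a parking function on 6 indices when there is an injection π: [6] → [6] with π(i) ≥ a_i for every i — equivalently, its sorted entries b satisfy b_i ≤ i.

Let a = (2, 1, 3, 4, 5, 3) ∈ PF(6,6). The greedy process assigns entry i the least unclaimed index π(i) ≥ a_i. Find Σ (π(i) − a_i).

Σπ(i) = 1+…+6 = 21; Σa = 2+1+3+4+5+3 = 18; disp = 21−18 = 3.

3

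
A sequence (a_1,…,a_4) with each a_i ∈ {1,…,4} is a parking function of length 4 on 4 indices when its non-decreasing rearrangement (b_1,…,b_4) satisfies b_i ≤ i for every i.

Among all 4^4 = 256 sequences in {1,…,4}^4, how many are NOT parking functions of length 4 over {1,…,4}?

#PF = (4−4+1)·(4+1)^(4−1) = 1·125 = 125 (Konheim–Weiss)
Example (4,4,3,3) → sorted (3,3,4,4): b_1=3>1, not a PF.
Total 256; non-PF = 256−125 = 131

131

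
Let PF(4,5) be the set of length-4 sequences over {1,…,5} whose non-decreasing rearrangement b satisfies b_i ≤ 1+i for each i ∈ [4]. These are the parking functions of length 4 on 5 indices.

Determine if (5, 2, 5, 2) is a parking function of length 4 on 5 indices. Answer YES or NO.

NO

Rearranged: b = (2, 2, 5, 5).
  b_1=2 ≤ 2
  b_2=2 ≤ 3
  b_3=5 > 4
  fails at i=3 ⇒ NO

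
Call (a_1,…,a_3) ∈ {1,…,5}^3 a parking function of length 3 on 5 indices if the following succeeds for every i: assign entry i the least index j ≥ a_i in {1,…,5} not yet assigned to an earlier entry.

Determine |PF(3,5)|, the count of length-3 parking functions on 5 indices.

|PF| = (6−3)·6^(3−1) = 3·36 = 108
Example (3,4,2) → sorted (2,3,4): b_i ≤ 2+i ∀i, a PF.

108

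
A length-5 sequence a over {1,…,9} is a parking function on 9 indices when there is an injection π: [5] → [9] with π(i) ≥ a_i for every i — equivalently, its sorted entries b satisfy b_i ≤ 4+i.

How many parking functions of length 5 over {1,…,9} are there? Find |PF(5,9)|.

50000

|PF(5,9)| = (10−5)·10^(5−1) = 5×10000 = 50000 [KW]
Example (7,1,6,2,8) → sorted (1,2,6,7,8): b_i ≤ 4+i ∀i, a PF.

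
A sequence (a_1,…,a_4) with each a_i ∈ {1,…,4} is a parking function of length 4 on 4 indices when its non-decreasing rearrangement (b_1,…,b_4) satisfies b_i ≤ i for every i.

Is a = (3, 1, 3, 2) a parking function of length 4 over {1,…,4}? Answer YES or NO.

YES

Rearranged: b = (1, 2, 3, 3).
  b_1=1 ≤ 1
  b_2=2 ≤ 2
  b_3=3 ≤ 3
  b_4=3 ≤ 4
All bounds hold ⇒ YES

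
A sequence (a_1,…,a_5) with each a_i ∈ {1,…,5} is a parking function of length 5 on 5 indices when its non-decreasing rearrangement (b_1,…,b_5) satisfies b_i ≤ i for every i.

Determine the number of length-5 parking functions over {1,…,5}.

1296

|PF(5,5)| = (6−5)·6^(5−1) = 1 · 1296 = 1296 (Konheim–Weiss)
Check (5,1,2,1,2) → sorted (1,1,2,2,5): b_i ≤ i ∀i, a PF.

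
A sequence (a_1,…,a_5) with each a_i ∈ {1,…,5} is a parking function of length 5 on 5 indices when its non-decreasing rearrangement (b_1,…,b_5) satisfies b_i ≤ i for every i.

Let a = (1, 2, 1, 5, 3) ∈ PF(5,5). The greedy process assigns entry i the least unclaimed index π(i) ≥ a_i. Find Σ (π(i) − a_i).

3

Σπ = 15 ({1..5} each once); Σa = 1+2+1+5+3 = 12; disp = 15−12 = 3.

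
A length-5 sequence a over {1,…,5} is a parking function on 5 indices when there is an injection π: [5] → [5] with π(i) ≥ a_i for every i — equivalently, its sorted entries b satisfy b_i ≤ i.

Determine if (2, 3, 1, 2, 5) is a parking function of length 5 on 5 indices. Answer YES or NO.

YES

Order a: b = (1, 2, 2, 3, 5).
  b_1=1 ≤ 1
  b_2=2 ≤ 2
  b_3=2 ≤ 3
  b_4=3 ≤ 4
  b_5=5 ≤ 5
All bounds hold ⇒ YES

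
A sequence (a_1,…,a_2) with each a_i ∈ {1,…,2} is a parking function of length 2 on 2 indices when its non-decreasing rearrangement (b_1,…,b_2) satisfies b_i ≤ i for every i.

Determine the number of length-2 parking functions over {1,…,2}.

3

|PF(2,2)| = 1·3^1 = 1 · 3 = 3 [KW]
Check (1,2) → sorted (1,2): b_i ≤ i ∀i, a PF.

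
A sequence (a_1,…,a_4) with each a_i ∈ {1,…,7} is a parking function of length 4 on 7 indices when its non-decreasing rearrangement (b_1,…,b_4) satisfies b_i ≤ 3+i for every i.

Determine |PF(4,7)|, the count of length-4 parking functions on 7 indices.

|PF| = (7−4+1)·(7+1)^(4−1) = 4 · 512 = 2048 [KW]
Check (2,3,6,4) → sorted (2,3,4,6): b_i ≤ 3+i ∀i, a PF.

2048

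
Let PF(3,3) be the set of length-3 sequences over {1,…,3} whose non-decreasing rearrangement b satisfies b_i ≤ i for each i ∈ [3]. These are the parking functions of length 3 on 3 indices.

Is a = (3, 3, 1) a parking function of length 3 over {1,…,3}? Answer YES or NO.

NO

Rearranged: b = (1, 3, 3).
  b_1=1 ≤ 1
  b_2=3 > 2
  fails at i=2 ⇒ NO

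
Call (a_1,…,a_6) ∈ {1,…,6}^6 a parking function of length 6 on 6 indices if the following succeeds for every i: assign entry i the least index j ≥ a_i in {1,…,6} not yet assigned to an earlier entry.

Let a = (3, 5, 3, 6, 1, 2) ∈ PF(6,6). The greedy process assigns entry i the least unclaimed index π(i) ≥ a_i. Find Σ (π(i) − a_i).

1

Σπ = 21 ({1..6} each once); Σa = 3+5+3+6+1+2 = 20; disp = 21−20 = 1.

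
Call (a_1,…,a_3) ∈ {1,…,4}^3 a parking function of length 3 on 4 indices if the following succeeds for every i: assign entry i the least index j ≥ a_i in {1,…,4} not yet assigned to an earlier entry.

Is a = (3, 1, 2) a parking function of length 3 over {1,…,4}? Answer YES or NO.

YES

Sorted: b = (1, 2, 3).
  b_1=1 ≤ 2
  b_2=2 ≤ 3
  b_3=3 ≤ 4
All bounds hold ⇒ YES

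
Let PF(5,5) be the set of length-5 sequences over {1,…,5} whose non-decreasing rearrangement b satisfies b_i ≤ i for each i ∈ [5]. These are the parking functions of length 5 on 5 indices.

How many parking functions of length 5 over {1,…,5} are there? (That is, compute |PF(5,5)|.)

Count = (5−5+1)·(5+1)^(5−1) = 1 · 1296 = 1296 (Pollak)
Check (2,1,1,1,2) → sorted (1,1,1,2,2): b_i ≤ i ∀i, a PF.

1296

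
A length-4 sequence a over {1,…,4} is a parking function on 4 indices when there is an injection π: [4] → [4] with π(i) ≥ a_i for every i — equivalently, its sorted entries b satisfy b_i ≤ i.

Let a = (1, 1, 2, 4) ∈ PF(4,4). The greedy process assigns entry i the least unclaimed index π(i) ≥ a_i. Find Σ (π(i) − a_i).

Σπ = 10 ({1..4} each once); Σa = 1+1+2+4 = 8; disp = 10−8 = 2.

2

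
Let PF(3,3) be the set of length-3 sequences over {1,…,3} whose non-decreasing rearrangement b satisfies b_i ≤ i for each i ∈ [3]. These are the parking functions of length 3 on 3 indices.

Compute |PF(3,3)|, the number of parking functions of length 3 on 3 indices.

16

Count = (3+1−3)·(3+1)^{3−1} = 1·16 = 16 (Konheim–Weiss)
Check (1,1,1) → sorted (1,1,1): b_i ≤ i ∀i, a PF.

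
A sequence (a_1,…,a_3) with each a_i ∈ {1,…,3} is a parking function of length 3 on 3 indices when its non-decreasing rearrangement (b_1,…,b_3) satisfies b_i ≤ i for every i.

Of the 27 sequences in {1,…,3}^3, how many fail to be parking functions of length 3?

11

|PF(3,3)| = (3−3+1)·(3+1)^(3−1) = 1·16 = 16 (Pollak)
One tuple (3,2,3) → sorted (2,3,3): b_1=2>1, not a PF.
So 27 − 16 = 11 fail.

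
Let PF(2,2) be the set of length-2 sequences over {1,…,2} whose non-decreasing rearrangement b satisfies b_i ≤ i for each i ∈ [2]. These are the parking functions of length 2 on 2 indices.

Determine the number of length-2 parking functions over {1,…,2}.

3

Count = (2−2+1)·(2+1)^(2−1) = 1 · 3 = 3 [KW]
One tuple (1,1) → sorted (1,1): b_i ≤ i ∀i, a PF.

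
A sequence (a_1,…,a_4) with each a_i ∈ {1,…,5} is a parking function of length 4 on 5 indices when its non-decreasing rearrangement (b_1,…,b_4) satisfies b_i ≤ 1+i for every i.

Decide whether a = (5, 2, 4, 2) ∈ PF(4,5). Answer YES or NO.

Sorted: b = (2, 2, 4, 5).
  b_1=2 ≤ 2
  b_2=2 ≤ 3
  b_3=4 ≤ 4
  b_4=5 ≤ 5
All bounds hold ⇒ YES

YES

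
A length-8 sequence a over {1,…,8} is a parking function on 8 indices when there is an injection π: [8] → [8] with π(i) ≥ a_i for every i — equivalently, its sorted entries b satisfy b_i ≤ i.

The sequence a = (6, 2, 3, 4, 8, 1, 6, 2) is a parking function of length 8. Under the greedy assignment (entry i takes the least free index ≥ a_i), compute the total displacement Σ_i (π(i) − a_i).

4

Σπ = 36 ({1..8} each once); Σa = 6+2+3+4+8+1+6+2 = 32; disp = 36−32 = 4.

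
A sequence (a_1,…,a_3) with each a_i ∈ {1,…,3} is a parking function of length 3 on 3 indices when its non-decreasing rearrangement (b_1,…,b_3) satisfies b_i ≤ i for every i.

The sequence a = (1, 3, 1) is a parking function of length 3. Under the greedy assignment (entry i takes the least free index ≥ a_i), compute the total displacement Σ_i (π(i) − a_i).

Σπ(i) = 1+…+3 = 6; Σa = 1+3+1 = 5; disp = 6−5 = 1.

1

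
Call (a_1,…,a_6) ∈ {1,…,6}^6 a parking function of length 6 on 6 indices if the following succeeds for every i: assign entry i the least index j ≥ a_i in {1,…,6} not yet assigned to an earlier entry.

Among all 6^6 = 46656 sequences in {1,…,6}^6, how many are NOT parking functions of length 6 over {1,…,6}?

29849

#PF = (6−6+1)·(6+1)^(6−1) = 1×16807 = 16807
Check (6,4,3,6,6,4) → sorted (3,4,4,6,6,6): b_1=3>1, not a PF.
Total 46656; non-PF = 46656−16807 = 29849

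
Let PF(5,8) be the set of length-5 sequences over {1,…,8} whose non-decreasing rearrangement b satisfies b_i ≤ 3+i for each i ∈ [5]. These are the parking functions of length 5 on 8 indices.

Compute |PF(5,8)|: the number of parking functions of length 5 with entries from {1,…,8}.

26244

|PF| = 4·9^4 = 4·6561 = 26244 (Konheim–Weiss)
E.g. (5,2,6,5,2) → sorted (2,2,5,5,6): b_i ≤ 3+i ∀i, a PF.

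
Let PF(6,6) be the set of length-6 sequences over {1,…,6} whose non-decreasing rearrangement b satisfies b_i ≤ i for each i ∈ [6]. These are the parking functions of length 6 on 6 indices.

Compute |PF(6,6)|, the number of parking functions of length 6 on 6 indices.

Count = (7−6)·7^(6−1) = 1·16807 = 16807 [KW]
One tuple (5,4,3,2,1,3) → sorted (1,2,3,3,4,5): b_i ≤ i ∀i, a PF.

16807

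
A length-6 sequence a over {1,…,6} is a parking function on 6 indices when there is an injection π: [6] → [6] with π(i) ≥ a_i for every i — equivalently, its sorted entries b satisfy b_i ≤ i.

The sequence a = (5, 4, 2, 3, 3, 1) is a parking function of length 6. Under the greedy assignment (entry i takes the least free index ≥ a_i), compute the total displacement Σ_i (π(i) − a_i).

3

Σπ(i) = 1+…+6 = 21; Σa = 5+4+2+3+3+1 = 18; disp = 21−18 = 3.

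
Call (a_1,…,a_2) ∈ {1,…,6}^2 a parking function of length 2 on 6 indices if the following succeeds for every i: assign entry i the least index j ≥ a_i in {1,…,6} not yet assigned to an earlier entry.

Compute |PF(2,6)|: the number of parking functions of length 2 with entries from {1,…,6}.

|PF| = 5·7^1 = 5 · 7 = 35 (Pollak)
E.g. (5,4) → sorted (4,5): b_i ≤ 4+i ∀i, a PF.

35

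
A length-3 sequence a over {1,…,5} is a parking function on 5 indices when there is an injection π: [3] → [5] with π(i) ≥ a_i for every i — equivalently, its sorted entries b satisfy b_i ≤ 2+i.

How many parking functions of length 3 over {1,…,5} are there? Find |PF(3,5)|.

|PF| = (6−3)·6^(3−1) = 3 · 36 = 108
Check (3,2,3) → sorted (2,3,3): b_i ≤ 2+i ∀i, a PF.

108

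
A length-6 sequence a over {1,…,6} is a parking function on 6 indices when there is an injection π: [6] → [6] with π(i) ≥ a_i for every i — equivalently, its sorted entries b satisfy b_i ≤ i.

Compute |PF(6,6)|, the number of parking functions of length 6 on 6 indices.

16807

#PF = (6−6+1)·(6+1)^(6−1) = 1·16807 = 16807 (Pollak)
Check (6,3,4,1,2,1) → sorted (1,1,2,3,4,6): b_i ≤ i ∀i, a PF.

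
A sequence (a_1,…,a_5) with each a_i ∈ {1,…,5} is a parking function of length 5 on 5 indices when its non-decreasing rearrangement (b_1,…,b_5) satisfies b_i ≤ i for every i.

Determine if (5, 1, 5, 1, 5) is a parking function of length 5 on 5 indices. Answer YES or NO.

Order a: b = (1, 1, 5, 5, 5).
  b_1=1 ≤ 1
  b_2=1 ≤ 2
  b_3=5 > 3
  fails at i=3 ⇒ NO

NO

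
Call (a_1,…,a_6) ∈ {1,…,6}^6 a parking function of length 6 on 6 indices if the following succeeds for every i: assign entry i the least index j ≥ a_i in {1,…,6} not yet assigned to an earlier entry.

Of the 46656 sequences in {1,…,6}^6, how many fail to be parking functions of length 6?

29849

|PF(6,6)| = 1·7^5 = 1·16807 = 16807
E.g. (6,5,5,1,5,3) → sorted (1,3,5,5,5,6): b_2=3>2, not a PF.
So 46656 − 16807 = 29849 fail.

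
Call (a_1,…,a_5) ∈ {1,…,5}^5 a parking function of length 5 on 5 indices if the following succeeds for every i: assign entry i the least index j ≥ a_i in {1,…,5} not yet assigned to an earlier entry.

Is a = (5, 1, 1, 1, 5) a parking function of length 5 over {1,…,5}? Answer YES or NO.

Rearranged: b = (1, 1, 1, 5, 5).
  b_1=1 ≤ 1
  b_2=1 ≤ 2
  b_3=1 ≤ 3
  b_4=5 > 4
  fails at i=4 ⇒ NO

NO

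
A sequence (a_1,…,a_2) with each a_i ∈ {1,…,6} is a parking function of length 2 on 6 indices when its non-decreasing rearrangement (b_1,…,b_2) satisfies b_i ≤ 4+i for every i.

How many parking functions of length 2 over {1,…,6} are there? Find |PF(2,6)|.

#PF = (6+1−2)·(6+1)^{2−1} = 5 · 7 = 35 [KW]
One tuple (6,3) → sorted (3,6): b_i ≤ 4+i ∀i, a PF.

35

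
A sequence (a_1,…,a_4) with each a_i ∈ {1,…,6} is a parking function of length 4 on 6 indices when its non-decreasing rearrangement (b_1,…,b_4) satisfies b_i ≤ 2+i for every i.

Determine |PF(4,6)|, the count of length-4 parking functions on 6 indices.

#PF = (6+1−4)·(6+1)^{4−1} = 3 · 343 = 1029
Example (4,1,4,4) → sorted (1,4,4,4): b_i ≤ 2+i ∀i, a PF.

1029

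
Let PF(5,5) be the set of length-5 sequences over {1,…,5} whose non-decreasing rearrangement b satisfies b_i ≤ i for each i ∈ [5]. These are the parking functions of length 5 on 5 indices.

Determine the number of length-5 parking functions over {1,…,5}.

|PF| = 1·6^4 = 1×1296 = 1296 [KW]
Example (2,4,1,3,4) → sorted (1,2,3,4,4): b_i ≤ i ∀i, a PF.

1296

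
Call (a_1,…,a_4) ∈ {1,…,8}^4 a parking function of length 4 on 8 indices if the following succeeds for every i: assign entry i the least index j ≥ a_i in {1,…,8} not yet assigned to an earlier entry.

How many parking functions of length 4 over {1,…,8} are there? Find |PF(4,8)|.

3645

|PF(4,8)| = (8−4+1)·(8+1)^(4−1) = 5·729 = 3645
Check (6,1,1,5) → sorted (1,1,5,6): b_i ≤ 4+i ∀i, a PF.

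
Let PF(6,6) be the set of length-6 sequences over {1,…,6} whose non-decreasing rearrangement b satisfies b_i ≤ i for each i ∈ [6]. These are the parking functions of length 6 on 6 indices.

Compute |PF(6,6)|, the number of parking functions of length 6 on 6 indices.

#PF = (6−6+1)·(6+1)^(6−1) = 1×16807 = 16807
Check (4,5,5,2,1,2) → sorted (1,2,2,4,5,5): b_i ≤ i ∀i, a PF.

16807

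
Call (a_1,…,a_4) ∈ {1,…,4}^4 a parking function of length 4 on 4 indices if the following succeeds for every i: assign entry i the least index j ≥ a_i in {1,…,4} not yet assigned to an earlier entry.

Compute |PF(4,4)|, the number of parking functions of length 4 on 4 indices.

125

#PF = (5−4)·5^(4−1) = 1·125 = 125 (Konheim–Weiss)
Example (2,3,1,1) → sorted (1,1,2,3): b_i ≤ i ∀i, a PF.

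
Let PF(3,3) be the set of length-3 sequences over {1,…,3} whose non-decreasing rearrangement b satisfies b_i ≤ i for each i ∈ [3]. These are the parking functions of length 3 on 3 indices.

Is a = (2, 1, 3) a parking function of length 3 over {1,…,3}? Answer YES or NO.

Sorted: b = (1, 2, 3).
  b_1=1 ≤ 1
  b_2=2 ≤ 2
  b_3=3 ≤ 3
All bounds hold ⇒ YES

YES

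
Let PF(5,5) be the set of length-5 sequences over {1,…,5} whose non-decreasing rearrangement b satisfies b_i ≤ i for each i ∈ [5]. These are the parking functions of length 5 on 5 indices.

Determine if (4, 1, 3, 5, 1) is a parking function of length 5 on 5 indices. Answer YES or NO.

Sorted: b = (1, 1, 3, 4, 5).
  b_1=1 ≤ 1
  b_2=1 ≤ 2
  b_3=3 ≤ 3
  b_4=4 ≤ 4
  b_5=5 ≤ 5
All bounds hold ⇒ YES

YES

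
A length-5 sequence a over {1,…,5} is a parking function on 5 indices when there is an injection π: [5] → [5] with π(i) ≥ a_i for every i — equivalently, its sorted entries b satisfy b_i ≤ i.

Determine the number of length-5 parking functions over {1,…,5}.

1296

Count = 1·6^4 = 1×1296 = 1296 [KW]
One tuple (3,1,1,2,5) → sorted (1,1,2,3,5): b_i ≤ i ∀i, a PF.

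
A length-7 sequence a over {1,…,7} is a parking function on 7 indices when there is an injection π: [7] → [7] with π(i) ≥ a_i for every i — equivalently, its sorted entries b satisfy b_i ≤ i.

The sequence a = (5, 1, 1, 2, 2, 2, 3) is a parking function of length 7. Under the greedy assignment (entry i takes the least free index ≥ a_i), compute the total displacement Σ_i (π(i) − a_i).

Σπ(i) = 1+…+7 = 28; Σa = 5+1+1+2+2+2+3 = 16; disp = 28−16 = 12.

12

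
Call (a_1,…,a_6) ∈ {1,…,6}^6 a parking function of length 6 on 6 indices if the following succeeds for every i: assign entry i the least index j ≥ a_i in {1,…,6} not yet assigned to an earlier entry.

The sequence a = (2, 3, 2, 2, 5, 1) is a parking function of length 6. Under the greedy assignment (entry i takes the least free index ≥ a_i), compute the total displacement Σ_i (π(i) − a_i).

Σπ = 6·7/2 = 21 (π permutes [6]); Σa = 2+3+2+2+5+1 = 15; disp = 21−15 = 6.

6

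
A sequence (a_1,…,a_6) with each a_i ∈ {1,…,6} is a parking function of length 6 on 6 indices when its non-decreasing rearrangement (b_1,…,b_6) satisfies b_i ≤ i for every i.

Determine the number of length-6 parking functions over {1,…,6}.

|PF(6,6)| = (7−6)·7^(6−1) = 1×16807 = 16807
Example (2,5,4,1,2,3) → sorted (1,2,2,3,4,5): b_i ≤ i ∀i, a PF.

16807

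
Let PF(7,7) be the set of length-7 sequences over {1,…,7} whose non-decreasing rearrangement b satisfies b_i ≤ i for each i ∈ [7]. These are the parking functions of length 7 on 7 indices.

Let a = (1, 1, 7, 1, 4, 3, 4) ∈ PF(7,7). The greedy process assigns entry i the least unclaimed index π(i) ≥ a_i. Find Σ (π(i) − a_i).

Σπ = 28 ({1..7} each once); Σa = 1+1+7+1+4+3+4 = 21; disp = 28−21 = 7.

7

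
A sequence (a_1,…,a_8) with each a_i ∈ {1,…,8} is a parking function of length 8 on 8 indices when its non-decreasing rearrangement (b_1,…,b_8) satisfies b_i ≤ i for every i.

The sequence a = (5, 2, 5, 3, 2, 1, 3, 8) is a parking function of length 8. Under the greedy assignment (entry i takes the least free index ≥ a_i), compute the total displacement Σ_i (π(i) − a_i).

7

Σπ(i) = 1+…+8 = 36; Σa = 5+2+5+3+2+1+3+8 = 29; disp = 36−29 = 7.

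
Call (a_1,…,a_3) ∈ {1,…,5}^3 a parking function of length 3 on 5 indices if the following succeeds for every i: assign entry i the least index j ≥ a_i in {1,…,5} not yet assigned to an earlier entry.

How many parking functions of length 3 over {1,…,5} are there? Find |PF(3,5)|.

108

|PF| = (5+1−3)·(5+1)^{3−1} = 3×36 = 108 [KW]
E.g. (3,2,4) → sorted (2,3,4): b_i ≤ 2+i ∀i, a PF.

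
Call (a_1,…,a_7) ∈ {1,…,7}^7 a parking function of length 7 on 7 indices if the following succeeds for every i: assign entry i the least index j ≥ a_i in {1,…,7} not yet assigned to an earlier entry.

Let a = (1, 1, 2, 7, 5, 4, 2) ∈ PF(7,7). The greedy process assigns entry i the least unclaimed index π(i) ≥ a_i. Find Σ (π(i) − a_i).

Σπ = 28 ({1..7} each once); Σa = 1+1+2+7+5+4+2 = 22; disp = 28−22 = 6.

6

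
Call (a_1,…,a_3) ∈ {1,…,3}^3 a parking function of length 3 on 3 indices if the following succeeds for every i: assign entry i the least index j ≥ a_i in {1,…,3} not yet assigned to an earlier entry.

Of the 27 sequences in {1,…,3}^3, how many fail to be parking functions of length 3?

11

Count = (4−3)·4^(3−1) = 1 · 16 = 16 [KW]
E.g. (3,3,3) → sorted (3,3,3): b_1=3>1, not a PF.
Total 27; non-PF = 27−16 = 11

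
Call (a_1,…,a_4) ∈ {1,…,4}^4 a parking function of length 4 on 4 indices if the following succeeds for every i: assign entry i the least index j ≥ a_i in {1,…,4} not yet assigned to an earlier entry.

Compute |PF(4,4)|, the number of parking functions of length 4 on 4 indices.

#PF = (4−4+1)·(4+1)^(4−1) = 1×125 = 125 [KW]
One tuple (1,3,4,2) → sorted (1,2,3,4): b_i ≤ i ∀i, a PF.

125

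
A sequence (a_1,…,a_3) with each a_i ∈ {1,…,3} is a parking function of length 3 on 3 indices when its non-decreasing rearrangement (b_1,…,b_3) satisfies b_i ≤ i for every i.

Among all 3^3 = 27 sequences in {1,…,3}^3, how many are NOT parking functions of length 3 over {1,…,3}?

|PF| = (4−3)·4^(3−1) = 1×16 = 16 [KW]
Check (1,3,3) → sorted (1,3,3): b_2=3>2, not a PF.
3^3 − 16 = 27 − 16 = 11

11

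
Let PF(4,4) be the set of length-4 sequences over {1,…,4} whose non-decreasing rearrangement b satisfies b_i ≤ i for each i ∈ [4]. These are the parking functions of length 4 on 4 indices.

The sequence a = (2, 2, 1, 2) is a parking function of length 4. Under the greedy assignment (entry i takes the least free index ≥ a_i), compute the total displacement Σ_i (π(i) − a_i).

3

Σπ = 4·5/2 = 10 (π permutes [4]); Σa = 2+2+1+2 = 7; disp = 10−7 = 3.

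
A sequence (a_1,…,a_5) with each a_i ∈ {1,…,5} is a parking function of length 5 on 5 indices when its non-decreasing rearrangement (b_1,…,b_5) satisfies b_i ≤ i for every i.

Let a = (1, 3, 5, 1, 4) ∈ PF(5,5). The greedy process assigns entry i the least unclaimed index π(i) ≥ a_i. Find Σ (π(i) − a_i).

1

Σπ = 15 ({1..5} each once); Σa = 1+3+5+1+4 = 14; disp = 15−14 = 1.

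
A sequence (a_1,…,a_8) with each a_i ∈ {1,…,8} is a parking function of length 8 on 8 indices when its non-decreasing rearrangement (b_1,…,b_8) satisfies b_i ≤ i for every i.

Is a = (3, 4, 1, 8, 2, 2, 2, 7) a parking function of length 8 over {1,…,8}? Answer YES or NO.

YES

Sorted: b = (1, 2, 2, 2, 3, 4, 7, 8).
  b_1=1 ≤ 1
  b_2=2 ≤ 2
  b_3=2 ≤ 3
  b_4=2 ≤ 4
  b_5=3 ≤ 5
  b_6=4 ≤ 6
  b_7=7 ≤ 7
  b_8=8 ≤ 8
All bounds hold ⇒ YES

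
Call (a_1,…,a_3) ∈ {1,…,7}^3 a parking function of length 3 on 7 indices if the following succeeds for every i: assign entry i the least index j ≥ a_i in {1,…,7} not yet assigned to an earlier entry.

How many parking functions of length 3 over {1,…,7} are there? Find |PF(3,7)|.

#PF = (7−3+1)·(7+1)^(3−1) = 5·64 = 320 (Pollak)
E.g. (4,4,1) → sorted (1,4,4): b_i ≤ 4+i ∀i, a PF.

320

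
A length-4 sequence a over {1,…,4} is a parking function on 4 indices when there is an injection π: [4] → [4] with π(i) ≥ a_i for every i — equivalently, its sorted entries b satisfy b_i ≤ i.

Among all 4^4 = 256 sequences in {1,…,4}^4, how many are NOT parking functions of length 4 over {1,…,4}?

|PF(4,4)| = (4−4+1)·(4+1)^(4−1) = 1×125 = 125
Example (2,2,4,2) → sorted (2,2,2,4): b_1=2>1, not a PF.
So 256 − 125 = 131 fail.

131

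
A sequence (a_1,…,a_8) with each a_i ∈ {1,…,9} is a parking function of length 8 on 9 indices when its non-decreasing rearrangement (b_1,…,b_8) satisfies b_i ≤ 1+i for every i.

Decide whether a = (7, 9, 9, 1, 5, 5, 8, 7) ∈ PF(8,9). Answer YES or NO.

NO

Rearranged: b = (1, 5, 5, 7, 7, 8, 9, 9).
  b_1=1 ≤ 2
  b_2=5 > 3
  fails at i=2 ⇒ NO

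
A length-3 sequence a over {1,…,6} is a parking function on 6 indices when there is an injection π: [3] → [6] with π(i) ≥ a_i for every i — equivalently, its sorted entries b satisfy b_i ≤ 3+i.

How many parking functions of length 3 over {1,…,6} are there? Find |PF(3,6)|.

196

#PF = (7−3)·7^(3−1) = 4×49 = 196 [KW]
E.g. (4,1,6) → sorted (1,4,6): b_i ≤ 3+i ∀i, a PF.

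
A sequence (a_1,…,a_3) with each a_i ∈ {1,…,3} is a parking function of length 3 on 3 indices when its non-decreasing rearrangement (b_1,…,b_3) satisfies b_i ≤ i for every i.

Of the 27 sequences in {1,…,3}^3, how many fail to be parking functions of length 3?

|PF(3,3)| = (3−3+1)·(3+1)^(3−1) = 1·16 = 16 [KW]
One tuple (3,3,3) → sorted (3,3,3): b_1=3>1, not a PF.
3^3 − 16 = 27 − 16 = 11

11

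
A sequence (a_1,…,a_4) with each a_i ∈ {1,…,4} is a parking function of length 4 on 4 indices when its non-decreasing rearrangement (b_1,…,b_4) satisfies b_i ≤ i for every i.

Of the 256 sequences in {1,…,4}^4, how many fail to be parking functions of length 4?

131

|PF| = (4−4+1)·(4+1)^(4−1) = 1×125 = 125
One tuple (2,3,2,2) → sorted (2,2,2,3): b_1=2>1, not a PF.
So 256 − 125 = 131 fail.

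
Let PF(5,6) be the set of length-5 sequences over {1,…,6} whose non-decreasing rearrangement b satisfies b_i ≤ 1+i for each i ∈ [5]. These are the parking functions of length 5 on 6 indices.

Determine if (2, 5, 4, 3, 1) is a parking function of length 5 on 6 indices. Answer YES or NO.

YES

Rearranged: b = (1, 2, 3, 4, 5).
  b_1=1 ≤ 2
  b_2=2 ≤ 3
  b_3=3 ≤ 4
  b_4=4 ≤ 5
  b_5=5 ≤ 6
All bounds hold ⇒ YES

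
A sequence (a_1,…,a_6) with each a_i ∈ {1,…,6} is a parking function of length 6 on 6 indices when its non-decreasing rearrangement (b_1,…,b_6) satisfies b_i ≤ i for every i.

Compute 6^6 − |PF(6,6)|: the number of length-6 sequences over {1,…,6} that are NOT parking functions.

Count = (6+1−6)·(6+1)^{6−1} = 1 · 16807 = 16807 (Pollak)
E.g. (6,5,5,2,3,4) → sorted (2,3,4,5,5,6): b_1=2>1, not a PF.
So 46656 − 16807 = 29849 fail.

29849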